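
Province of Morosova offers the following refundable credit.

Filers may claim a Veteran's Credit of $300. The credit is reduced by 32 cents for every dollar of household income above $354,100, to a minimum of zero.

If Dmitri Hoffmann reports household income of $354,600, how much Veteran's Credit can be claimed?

$140

Veteran's Credit: 32% of the $500 excess over $354,100 is $160; credit = $300 − $160 = $140.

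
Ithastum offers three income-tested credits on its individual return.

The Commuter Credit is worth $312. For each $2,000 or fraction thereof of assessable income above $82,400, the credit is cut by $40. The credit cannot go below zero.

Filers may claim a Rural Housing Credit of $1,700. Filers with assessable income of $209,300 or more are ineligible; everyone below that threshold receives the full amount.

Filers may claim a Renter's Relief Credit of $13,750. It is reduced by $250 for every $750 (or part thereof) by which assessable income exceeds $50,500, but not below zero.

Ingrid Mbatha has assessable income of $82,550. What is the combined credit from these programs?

$4,972

Commuter Credit: income exceeds $82,400 by $150, which is 1 full-or-partial $2,000 increment; reduction = 1 × $40 = $40, leaving $272.
Rural Housing Credit: $82,550 is below the $209,300 cutoff, so the full $1,700 applies.
Renter's Relief Credit: income exceeds $50,500 by $32,050, which is 43 full-or-partial $750 increments; reduction = 43 × $250 = $10,750, leaving $3,000.
Total: $272 + $1,700 + $3,000 = $4,972.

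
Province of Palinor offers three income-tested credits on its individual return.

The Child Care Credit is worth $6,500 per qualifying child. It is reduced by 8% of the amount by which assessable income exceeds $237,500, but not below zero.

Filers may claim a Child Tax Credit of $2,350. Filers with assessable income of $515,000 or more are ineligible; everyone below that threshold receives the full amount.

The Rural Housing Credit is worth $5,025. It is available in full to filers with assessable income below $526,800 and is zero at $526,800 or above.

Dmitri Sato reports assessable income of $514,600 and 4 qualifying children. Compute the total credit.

Child Care Credit: base = 4 × $6,500 = $26,000. 8% of the $277,100 excess over $237,500 is $22,168; credit = $26,000 − $22,168 = $3,832.
Child Tax Credit: $514,600 is below the $515,000 cutoff, so the full $2,350 applies.
Rural Housing Credit: $514,600 is below the $526,800 cutoff, so the full $5,025 applies.
Total: $3,832 + $2,350 + $5,025 = $11,207.

$11,207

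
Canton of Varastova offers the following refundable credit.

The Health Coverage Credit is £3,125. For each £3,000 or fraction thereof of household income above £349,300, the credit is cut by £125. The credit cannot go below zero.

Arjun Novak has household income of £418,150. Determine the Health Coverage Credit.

Health Coverage Credit: income exceeds £349,300 by £68,850, which is 23 full-or-partial £3,000 increments; reduction = 23 × £125 = £2,875, leaving £250.

£250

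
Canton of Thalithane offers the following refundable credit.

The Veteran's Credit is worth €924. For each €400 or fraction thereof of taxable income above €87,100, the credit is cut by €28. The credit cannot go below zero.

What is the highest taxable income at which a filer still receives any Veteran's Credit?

€99,900

After 32 increments the reduction is 32 × €28 = €896, leaving €28; one more increment wipes it out. Increment 32 ends at excess 32 × €400 = €12,800, so the highest qualifying income is €87,100 + €12,800 = €99,900.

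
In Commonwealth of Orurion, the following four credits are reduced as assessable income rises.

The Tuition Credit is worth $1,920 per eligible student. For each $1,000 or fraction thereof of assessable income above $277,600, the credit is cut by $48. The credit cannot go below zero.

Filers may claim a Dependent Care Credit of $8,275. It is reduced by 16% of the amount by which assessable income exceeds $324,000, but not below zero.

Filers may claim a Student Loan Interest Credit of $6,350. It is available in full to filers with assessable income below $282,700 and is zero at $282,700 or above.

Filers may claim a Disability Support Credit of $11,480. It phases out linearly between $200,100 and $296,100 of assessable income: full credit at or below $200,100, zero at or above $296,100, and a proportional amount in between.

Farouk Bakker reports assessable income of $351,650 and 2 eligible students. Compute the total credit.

Tuition Credit: base = 2 × $1,920 = $3,840. income exceeds $277,600 by $74,050, which is 75 full-or-partial $1,000 increments; reduction = 75 × $48 = $3,600, leaving $240.
Dependent Care Credit: 16% of the $27,650 excess over $324,000 is $4,424; credit = $8,275 − $4,424 = $3,851.
Student Loan Interest Credit: $351,650 meets or exceeds the $282,700 cutoff, so the credit is $0.
Disability Support Credit: $351,650 is at or above $296,100, so the credit is $0.
Total: $240 + $3,851 + $0 + $0 = $4,091.

$4,091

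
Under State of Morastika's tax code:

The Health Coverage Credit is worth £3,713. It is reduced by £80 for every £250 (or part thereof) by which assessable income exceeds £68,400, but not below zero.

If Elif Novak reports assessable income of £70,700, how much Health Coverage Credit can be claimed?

Health Coverage Credit: income exceeds £68,400 by £2,300, which is 10 full-or-partial £250 increments; reduction = 10 × £80 = £800, leaving £2,913.

£2,913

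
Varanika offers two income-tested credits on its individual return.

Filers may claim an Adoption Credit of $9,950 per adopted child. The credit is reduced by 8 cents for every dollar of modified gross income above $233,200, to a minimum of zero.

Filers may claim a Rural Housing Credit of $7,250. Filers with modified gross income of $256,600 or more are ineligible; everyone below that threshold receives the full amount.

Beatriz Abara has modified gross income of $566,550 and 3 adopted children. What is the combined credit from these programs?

Adoption Credit: base = 3 × $9,950 = $29,850. 8% of the $333,350 excess over $233,200 is $26,668; credit = $29,850 − $26,668 = $3,182.
Rural Housing Credit: $566,550 meets or exceeds the $256,600 cutoff, so the credit is $0.
Total: $3,182 + $0 = $3,182.

$3,182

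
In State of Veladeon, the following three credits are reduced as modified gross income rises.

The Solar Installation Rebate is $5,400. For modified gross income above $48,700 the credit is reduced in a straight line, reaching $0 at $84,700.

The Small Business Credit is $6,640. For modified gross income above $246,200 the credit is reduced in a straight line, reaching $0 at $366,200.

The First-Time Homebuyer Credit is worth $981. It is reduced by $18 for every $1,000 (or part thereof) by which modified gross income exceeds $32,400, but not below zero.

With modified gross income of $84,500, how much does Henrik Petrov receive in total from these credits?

$6,697

Solar Installation Rebate: $84,500 is $35,800 into a $36,000 phase-out range, leaving 200/36,000 of the credit: $5,400 × 200/36,000 = $30.
Small Business Credit: $84,500 is at or below the $246,200 threshold, so the full $6,640 applies.
First-Time Homebuyer Credit: income exceeds $32,400 by $52,100, which is 53 full-or-partial $1,000 increments; reduction = 53 × $18 = $954, leaving $27.
Total: $30 + $6,640 + $27 = $6,697.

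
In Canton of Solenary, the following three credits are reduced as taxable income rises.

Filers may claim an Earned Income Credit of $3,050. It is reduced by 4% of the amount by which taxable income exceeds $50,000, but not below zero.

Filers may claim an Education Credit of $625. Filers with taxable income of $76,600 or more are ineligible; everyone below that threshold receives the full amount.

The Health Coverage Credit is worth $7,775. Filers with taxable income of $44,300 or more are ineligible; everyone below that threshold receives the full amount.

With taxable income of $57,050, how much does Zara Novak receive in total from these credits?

Earned Income Credit: 4% of the $7,050 excess over $50,000 is $282; credit = $3,050 − $282 = $2,768.
Education Credit: $57,050 is below the $76,600 cutoff, so the full $625 applies.
Health Coverage Credit: $57,050 meets or exceeds the $44,300 cutoff, so the credit is $0.
Total: $2,768 + $625 + $0 = $3,393.

$3,393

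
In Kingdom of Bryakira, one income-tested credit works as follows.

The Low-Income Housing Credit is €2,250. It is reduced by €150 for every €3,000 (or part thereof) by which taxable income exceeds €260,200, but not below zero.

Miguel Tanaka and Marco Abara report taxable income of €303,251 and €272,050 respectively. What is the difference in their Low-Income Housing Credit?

Miguel (€303,251): Low-Income Housing Credit: income exceeds €260,200 by €43,051 → 15 increments × €150 = €2,250 ≥ base, so the credit is €0.
Marco (€272,050): Low-Income Housing Credit: income exceeds €260,200 by €11,850, which is 4 full-or-partial €3,000 increments; reduction = 4 × €150 = €600, leaving €1,650.
Difference: |€0 − €1,650| = €1,650.

€1,650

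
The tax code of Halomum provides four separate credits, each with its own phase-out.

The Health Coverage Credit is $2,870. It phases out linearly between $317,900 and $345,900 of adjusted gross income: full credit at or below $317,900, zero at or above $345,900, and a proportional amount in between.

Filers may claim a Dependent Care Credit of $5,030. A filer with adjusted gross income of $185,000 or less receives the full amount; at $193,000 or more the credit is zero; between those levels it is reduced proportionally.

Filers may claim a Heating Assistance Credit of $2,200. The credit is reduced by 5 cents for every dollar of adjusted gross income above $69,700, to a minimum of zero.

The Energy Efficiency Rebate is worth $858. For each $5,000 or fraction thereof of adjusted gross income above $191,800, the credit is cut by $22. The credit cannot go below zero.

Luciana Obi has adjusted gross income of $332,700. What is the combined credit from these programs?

Health Coverage Credit: $332,700 is $14,800 into a $28,000 phase-out range, leaving 13,200/28,000 of the credit: $2,870 × 13,200/28,000 = $1,353.
Dependent Care Credit: $332,700 is at or above $193,000, so the credit is $0.
Heating Assistance Credit: 5% of the $263,000 excess over $69,700 is $13,150 ≥ base, so the credit is $0.
Energy Efficiency Rebate: income exceeds $191,800 by $140,900, which is 29 full-or-partial $5,000 increments; reduction = 29 × $22 = $638, leaving $220.
Total: $1,353 + $0 + $0 + $220 = $1,573.

$1,573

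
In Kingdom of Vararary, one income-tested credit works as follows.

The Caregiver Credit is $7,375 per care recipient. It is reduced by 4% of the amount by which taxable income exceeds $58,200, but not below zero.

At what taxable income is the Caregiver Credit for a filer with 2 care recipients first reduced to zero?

$426,950

Full credit = 2 × $7,375 = $14,750.
The credit falls by 4% of each dollar above $58,200, so it reaches zero when the excess is $14,750 / 4% = $368,750: income = $58,200 + $368,750 = $426,950.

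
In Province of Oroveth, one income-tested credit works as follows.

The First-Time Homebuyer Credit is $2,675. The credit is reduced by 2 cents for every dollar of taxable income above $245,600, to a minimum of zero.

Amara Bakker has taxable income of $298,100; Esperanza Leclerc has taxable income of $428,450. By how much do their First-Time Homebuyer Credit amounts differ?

Amara ($298,100): First-Time Homebuyer Credit: 2% of the $52,500 excess over $245,600 is $1,050; credit = $2,675 − $1,050 = $1,625.
Esperanza ($428,450): First-Time Homebuyer Credit: 2% of the $182,850 excess over $245,600 is $3,657 ≥ base, so the credit is $0.
Difference: |$1,625 − $0| = $1,625.

$1,625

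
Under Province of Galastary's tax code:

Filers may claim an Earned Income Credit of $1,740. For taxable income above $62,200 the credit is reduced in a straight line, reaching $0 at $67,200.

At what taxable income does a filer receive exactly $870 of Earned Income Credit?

$870 is 870/1,740 of the full $1,740, so 870/1,740 of the $5,000 range has been used: income = $62,200 + $5,000 × 870/1,740 = $64,700.

$64,700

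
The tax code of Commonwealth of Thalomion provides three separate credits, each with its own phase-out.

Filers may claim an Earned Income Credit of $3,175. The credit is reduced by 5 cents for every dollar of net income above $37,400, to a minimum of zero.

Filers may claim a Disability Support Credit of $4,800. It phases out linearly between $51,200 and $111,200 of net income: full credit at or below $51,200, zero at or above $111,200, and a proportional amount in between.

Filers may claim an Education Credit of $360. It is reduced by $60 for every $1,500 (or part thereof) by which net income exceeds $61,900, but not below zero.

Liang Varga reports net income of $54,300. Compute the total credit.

$7,242

Earned Income Credit: 5% of the $16,900 excess over $37,400 is $845; credit = $3,175 − $845 = $2,330.
Disability Support Credit: $54,300 is $3,100 into a $60,000 phase-out range, leaving 56,900/60,000 of the credit: $4,800 × 56,900/60,000 = $4,552.
Education Credit: $54,300 is at or below the $61,900 threshold, so the full $360 applies.
Total: $2,330 + $4,552 + $360 = $7,242.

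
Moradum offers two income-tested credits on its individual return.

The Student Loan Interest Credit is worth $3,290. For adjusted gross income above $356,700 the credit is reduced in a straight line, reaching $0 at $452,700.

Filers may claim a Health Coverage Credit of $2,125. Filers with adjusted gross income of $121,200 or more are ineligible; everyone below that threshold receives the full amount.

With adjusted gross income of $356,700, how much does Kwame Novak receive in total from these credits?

$3,290

Student Loan Interest Credit: $356,700 is at or below the $356,700 threshold, so the full $3,290 applies.
Health Coverage Credit: $356,700 meets or exceeds the $121,200 cutoff, so the credit is $0.
Total: $3,290 + $0 = $3,290.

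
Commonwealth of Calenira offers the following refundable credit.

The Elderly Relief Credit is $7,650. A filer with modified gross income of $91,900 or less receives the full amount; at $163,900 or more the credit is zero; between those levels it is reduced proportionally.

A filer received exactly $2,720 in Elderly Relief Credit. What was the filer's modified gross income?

$138,300

$2,720 is 2,720/7,650 of the full $7,650, so 4,930/7,650 of the $72,000 range has been used: income = $91,900 + $72,000 × 4,930/7,650 = $138,300.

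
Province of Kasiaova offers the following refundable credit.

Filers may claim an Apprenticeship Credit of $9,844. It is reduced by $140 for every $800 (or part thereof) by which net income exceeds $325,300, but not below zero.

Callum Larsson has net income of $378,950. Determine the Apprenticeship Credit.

$324

Apprenticeship Credit: income exceeds $325,300 by $53,650, which is 68 full-or-partial $800 increments; reduction = 68 × $140 = $9,520, leaving $324.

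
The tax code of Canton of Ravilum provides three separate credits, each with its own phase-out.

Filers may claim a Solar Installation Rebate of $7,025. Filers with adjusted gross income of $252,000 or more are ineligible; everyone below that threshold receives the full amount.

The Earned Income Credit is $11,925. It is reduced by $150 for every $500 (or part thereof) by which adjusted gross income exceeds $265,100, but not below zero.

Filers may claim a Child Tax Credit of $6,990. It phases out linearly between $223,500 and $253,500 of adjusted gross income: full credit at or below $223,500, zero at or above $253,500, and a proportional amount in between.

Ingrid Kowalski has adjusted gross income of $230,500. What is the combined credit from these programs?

$24,309

Solar Installation Rebate: $230,500 is below the $252,000 cutoff, so the full $7,025 applies.
Earned Income Credit: $230,500 is at or below the $265,100 threshold, so the full $11,925 applies.
Child Tax Credit: $230,500 is $7,000 into a $30,000 phase-out range, leaving 23,000/30,000 of the credit: $6,990 × 23,000/30,000 = $5,359.
Total: $7,025 + $11,925 + $5,359 = $24,309.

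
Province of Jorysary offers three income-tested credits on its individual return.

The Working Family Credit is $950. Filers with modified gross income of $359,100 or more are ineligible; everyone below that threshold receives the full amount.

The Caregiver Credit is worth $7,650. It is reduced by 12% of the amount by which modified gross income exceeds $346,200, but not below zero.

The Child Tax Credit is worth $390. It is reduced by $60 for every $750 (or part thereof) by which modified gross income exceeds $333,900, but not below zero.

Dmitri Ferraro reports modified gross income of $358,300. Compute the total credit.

Working Family Credit: $358,300 is below the $359,100 cutoff, so the full $950 applies.
Caregiver Credit: 12% of the $12,100 excess over $346,200 is $1,452; credit = $7,650 − $1,452 = $6,198.
Child Tax Credit: income exceeds $333,900 by $24,400 → 33 increments × $60 = $1,980 ≥ base, so the credit is $0.
Total: $950 + $6,198 + $0 = $7,148.

$7,148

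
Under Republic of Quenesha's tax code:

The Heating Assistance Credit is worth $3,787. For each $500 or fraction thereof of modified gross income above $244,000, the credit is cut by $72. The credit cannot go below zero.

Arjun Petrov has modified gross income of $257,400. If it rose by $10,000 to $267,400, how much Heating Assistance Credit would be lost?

At $257,400 — income exceeds $244,000 by $13,400, which is 27 full-or-partial $500 increments; reduction = 27 × $72 = $1,944, leaving $1,843.
At $267,400 — income exceeds $244,000 by $23,400, which is 47 full-or-partial $500 increments; reduction = 47 × $72 = $3,384, leaving $403.
Lost: $1,843 − $403 = $1,440.

$1,440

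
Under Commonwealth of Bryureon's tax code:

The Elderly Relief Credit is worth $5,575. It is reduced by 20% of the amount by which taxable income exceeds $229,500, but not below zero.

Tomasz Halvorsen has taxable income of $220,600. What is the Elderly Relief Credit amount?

Elderly Relief Credit: $220,600 is at or below the $229,500 threshold, so the full $5,575 applies.

$5,575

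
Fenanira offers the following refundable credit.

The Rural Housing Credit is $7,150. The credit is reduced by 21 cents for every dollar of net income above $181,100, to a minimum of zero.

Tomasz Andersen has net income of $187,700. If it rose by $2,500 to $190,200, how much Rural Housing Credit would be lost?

At $187,700 — 21% of the $6,600 excess over $181,100 is $1,386; credit = $7,150 − $1,386 = $5,764.
At $190,200 — 21% of the $9,100 excess over $181,100 is $1,911; credit = $7,150 − $1,911 = $5,239.
Lost: $5,764 − $5,239 = $525.

$525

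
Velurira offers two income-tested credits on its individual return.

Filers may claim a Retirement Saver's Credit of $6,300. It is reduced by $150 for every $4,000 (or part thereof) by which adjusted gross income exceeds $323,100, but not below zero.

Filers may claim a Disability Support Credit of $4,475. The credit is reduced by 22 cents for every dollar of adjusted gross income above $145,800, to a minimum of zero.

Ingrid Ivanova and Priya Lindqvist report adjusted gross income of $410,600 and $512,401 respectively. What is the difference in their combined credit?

$3,000

Ingrid ($410,600): Retirement Saver's Credit: income exceeds $323,100 by $87,500, which is 22 full-or-partial $4,000 increments; reduction = 22 × $150 = $3,300, leaving $3,000. Disability Support Credit: 22% of the $264,800 excess over $145,800 is $58,256 ≥ base, so the credit is $0. total $3,000 + $0 = $3,000
Priya ($512,401): Retirement Saver's Credit: income exceeds $323,100 by $189,301 → 48 increments × $150 = $7,200 ≥ base, so the credit is $0. Disability Support Credit: 22% of the $366,601 excess over $145,800 is $80,652.22 ≥ base, so the credit is $0. total $0 + $0 = $0
Difference: |$3,000 − $0| = $3,000.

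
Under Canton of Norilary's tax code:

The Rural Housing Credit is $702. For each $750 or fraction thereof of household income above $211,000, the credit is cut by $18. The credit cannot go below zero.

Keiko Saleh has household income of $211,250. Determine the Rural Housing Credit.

Rural Housing Credit: income exceeds $211,000 by $250, which is 1 full-or-partial $750 increment; reduction = 1 × $18 = $18, leaving $684.

$684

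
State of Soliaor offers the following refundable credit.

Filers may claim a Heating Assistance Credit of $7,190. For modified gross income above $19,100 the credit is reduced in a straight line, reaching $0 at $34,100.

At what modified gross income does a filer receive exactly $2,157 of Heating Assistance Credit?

$2,157 is 2,157/7,190 of the full $7,190, so 5,033/7,190 of the $15,000 range has been used: income = $19,100 + $15,000 × 5,033/7,190 = $29,600.

$29,600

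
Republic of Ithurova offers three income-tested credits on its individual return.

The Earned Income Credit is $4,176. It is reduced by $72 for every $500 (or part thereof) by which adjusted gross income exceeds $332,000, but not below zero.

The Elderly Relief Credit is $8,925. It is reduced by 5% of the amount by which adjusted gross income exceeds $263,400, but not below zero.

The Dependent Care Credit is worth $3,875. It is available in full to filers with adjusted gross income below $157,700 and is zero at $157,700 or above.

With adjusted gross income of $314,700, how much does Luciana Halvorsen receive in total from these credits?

$10,536

Earned Income Credit: $314,700 is at or below the $332,000 threshold, so the full $4,176 applies.
Elderly Relief Credit: 5% of the $51,300 excess over $263,400 is $2,565; credit = $8,925 − $2,565 = $6,360.
Dependent Care Credit: $314,700 meets or exceeds the $157,700 cutoff, so the credit is $0.
Total: $4,176 + $6,360 + $0 = $10,536.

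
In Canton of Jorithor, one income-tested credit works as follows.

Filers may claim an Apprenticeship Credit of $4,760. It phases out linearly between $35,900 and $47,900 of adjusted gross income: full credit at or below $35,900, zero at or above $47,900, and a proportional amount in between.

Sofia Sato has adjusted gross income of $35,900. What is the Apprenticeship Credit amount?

Apprenticeship Credit: $35,900 is at or below the $35,900 threshold, so the full $4,760 applies.

$4,760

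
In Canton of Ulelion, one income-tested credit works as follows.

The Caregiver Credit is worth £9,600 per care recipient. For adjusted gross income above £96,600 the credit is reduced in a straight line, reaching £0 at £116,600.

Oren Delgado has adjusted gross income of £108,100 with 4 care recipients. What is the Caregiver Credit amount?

Caregiver Credit: base = 4 × £9,600 = £38,400. £108,100 is £11,500 into a £20,000 phase-out range, leaving 8,500/20,000 of the credit: £38,400 × 8,500/20,000 = £16,320.

£16,320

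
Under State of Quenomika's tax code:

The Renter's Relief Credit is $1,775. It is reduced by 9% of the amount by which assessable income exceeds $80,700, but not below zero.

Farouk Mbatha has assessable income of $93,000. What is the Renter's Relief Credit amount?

$668

Renter's Relief Credit: 9% of the $12,300 excess over $80,700 is $1,107; credit = $1,775 − $1,107 = $668.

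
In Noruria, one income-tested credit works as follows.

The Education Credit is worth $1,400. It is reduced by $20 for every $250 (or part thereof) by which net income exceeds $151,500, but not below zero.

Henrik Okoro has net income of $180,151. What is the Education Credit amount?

$0

Education Credit: income exceeds $151,500 by $28,651 → 115 increments × $20 = $2,300 ≥ base, so the credit is $0.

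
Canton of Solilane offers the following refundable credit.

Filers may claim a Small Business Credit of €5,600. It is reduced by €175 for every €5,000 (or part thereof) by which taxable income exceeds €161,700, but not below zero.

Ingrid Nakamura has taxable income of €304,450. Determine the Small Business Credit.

€525

Small Business Credit: income exceeds €161,700 by €142,750, which is 29 full-or-partial €5,000 increments; reduction = 29 × €175 = €5,075, leaving €525.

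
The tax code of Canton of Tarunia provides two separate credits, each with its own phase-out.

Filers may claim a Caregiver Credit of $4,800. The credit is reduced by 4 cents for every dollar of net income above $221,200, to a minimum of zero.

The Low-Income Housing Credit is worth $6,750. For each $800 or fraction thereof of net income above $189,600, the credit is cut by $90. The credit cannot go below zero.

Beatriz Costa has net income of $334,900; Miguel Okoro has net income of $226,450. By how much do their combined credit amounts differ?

$6,858

Beatriz ($334,900): Caregiver Credit: 4% of the $113,700 excess over $221,200 is $4,548; credit = $4,800 − $4,548 = $252. Low-Income Housing Credit: income exceeds $189,600 by $145,300 → 182 increments × $90 = $16,380 ≥ base, so the credit is $0. total $252 + $0 = $252
Miguel ($226,450): Caregiver Credit: 4% of the $5,250 excess over $221,200 is $210; credit = $4,800 − $210 = $4,590. Low-Income Housing Credit: income exceeds $189,600 by $36,850, which is 47 full-or-partial $800 increments; reduction = 47 × $90 = $4,230, leaving $2,520. total $4,590 + $2,520 = $7,110
Difference: |$252 − $7,110| = $6,858.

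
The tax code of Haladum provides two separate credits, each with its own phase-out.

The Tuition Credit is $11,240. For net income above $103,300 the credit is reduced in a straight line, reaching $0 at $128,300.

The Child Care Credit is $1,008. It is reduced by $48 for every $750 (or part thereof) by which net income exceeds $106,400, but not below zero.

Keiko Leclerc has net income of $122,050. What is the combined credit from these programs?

Tuition Credit: $122,050 is $18,750 into a $25,000 phase-out range, leaving 6,250/25,000 of the credit: $11,240 × 6,250/25,000 = $2,810.
Child Care Credit: income exceeds $106,400 by $15,650 → 21 increments × $48 = $1,008 ≥ base, so the credit is $0.
Total: $2,810 + $0 = $2,810.

$2,810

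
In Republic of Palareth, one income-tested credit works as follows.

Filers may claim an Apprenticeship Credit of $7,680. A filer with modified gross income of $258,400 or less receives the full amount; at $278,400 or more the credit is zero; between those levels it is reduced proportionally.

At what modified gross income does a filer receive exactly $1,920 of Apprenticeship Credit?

$1,920 is 1,920/7,680 of the full $7,680, so 5,760/7,680 of the $20,000 range has been used: income = $258,400 + $20,000 × 5,760/7,680 = $273,400.

$273,400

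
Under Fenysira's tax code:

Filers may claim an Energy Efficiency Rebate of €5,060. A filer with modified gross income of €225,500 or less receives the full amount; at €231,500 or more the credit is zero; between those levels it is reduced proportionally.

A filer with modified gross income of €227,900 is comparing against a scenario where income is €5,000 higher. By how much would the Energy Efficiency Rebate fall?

€3,036

At €227,900 — €227,900 is €2,400 into a €6,000 phase-out range, leaving 3,600/6,000 of the credit: €5,060 × 3,600/6,000 = €3,036.
At €232,900 — €232,900 is at or above €231,500, so the credit is €0.
Lost: €3,036 − €0 = €3,036.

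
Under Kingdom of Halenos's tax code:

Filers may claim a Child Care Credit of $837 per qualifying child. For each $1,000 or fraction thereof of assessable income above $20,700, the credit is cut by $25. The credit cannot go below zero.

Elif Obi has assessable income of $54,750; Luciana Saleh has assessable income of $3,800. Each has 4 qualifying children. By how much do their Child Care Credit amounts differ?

$875

Elif ($54,750): Child Care Credit: base = 4 × $837 = $3,348. income exceeds $20,700 by $34,050, which is 35 full-or-partial $1,000 increments; reduction = 35 × $25 = $875, leaving $2,473.
Luciana ($3,800): Child Care Credit: base = 4 × $837 = $3,348. $3,800 is at or below the $20,700 threshold, so the full $3,348 applies.
Difference: |$2,473 − $3,348| = $875.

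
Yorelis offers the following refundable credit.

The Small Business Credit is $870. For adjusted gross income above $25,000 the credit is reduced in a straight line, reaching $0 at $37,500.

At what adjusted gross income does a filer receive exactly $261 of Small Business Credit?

$261 is 261/870 of the full $870, so 609/870 of the $12,500 range has been used: income = $25,000 + $12,500 × 609/870 = $33,750.

$33,750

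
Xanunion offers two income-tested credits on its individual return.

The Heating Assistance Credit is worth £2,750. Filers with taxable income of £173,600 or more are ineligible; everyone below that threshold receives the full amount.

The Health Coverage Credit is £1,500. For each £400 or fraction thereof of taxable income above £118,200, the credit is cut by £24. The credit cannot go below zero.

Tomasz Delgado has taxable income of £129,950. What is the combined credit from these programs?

Heating Assistance Credit: £129,950 is below the £173,600 cutoff, so the full £2,750 applies.
Health Coverage Credit: income exceeds £118,200 by £11,750, which is 30 full-or-partial £400 increments; reduction = 30 × £24 = £720, leaving £780.
Total: £2,750 + £780 = £3,530.

£3,530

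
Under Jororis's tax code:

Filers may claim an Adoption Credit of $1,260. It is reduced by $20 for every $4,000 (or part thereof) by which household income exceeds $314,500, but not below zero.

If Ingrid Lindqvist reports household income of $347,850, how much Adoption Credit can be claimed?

Adoption Credit: income exceeds $314,500 by $33,350, which is 9 full-or-partial $4,000 increments; reduction = 9 × $20 = $180, leaving $1,080.

$1,080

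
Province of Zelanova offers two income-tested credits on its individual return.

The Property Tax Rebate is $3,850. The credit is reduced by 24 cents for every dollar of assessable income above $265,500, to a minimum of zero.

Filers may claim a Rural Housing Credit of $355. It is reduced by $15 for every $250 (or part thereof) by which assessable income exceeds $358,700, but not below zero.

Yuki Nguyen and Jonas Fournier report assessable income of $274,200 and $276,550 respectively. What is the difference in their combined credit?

$564

Yuki ($274,200): Property Tax Rebate: 24% of the $8,700 excess over $265,500 is $2,088; credit = $3,850 − $2,088 = $1,762. Rural Housing Credit: $274,200 is at or below the $358,700 threshold, so the full $355 applies. total $1,762 + $355 = $2,117
Jonas ($276,550): Property Tax Rebate: 24% of the $11,050 excess over $265,500 is $2,652; credit = $3,850 − $2,652 = $1,198. Rural Housing Credit: $276,550 is at or below the $358,700 threshold, so the full $355 applies. total $1,198 + $355 = $1,553
Difference: |$2,117 − $1,553| = $564.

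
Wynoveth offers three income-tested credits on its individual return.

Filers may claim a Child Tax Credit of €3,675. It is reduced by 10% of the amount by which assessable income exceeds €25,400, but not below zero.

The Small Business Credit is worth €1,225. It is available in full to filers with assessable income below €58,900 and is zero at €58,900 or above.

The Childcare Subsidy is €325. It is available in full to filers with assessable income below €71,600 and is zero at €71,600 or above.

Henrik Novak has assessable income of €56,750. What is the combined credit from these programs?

Child Tax Credit: 10% of the €31,350 excess over €25,400 is €3,135; credit = €3,675 − €3,135 = €540.
Small Business Credit: €56,750 is below the €58,900 cutoff, so the full €1,225 applies.
Childcare Subsidy: €56,750 is below the €71,600 cutoff, so the full €325 applies.
Total: €540 + €1,225 + €325 = €2,090.

€2,090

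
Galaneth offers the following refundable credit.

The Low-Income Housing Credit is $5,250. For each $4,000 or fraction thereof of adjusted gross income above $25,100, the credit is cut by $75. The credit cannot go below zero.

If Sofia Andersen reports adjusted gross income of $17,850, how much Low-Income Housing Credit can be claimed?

$5,250

Low-Income Housing Credit: $17,850 is at or below the $25,100 threshold, so the full $5,250 applies.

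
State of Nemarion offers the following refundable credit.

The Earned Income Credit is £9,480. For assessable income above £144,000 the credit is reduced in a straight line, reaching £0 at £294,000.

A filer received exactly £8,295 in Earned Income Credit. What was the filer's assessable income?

£162,750

£8,295 is 8,295/9,480 of the full £9,480, so 1,185/9,480 of the £150,000 range has been used: income = £144,000 + £150,000 × 1,185/9,480 = £162,750.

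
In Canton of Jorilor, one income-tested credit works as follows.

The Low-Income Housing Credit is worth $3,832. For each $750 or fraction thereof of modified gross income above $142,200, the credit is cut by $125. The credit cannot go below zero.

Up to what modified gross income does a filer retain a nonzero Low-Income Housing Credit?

After 30 increments the reduction is 30 × $125 = $3,750, leaving $82; one more increment wipes it out. Increment 30 ends at excess 30 × $750 = $22,500, so the highest qualifying income is $142,200 + $22,500 = $164,700.

$164,700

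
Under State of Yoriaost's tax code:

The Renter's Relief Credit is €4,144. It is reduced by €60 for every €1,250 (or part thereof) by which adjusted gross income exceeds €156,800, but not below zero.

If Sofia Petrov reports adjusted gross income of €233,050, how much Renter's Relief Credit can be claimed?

Renter's Relief Credit: income exceeds €156,800 by €76,250, which is 61 full-or-partial €1,250 increments; reduction = 61 × €60 = €3,660, leaving €484.

€484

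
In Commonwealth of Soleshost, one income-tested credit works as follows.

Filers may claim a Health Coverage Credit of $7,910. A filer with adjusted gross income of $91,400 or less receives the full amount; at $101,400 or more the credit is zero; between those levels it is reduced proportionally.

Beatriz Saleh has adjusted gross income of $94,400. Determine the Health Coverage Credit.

Health Coverage Credit: $94,400 is $3,000 into a $10,000 phase-out range, leaving 7,000/10,000 of the credit: $7,910 × 7,000/10,000 = $5,537.

$5,537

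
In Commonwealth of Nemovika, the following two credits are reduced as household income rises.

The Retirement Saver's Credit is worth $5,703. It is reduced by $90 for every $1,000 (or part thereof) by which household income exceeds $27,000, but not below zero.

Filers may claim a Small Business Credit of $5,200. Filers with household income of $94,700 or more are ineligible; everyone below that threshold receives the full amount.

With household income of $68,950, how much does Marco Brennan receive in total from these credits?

$7,123

Retirement Saver's Credit: income exceeds $27,000 by $41,950, which is 42 full-or-partial $1,000 increments; reduction = 42 × $90 = $3,780, leaving $1,923.
Small Business Credit: $68,950 is below the $94,700 cutoff, so the full $5,200 applies.
Total: $1,923 + $5,200 = $7,123.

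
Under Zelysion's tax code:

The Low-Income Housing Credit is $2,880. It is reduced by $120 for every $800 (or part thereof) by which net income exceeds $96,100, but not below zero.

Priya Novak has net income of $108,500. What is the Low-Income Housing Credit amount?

$960

Low-Income Housing Credit: income exceeds $96,100 by $12,400, which is 16 full-or-partial $800 increments; reduction = 16 × $120 = $1,920, leaving $960.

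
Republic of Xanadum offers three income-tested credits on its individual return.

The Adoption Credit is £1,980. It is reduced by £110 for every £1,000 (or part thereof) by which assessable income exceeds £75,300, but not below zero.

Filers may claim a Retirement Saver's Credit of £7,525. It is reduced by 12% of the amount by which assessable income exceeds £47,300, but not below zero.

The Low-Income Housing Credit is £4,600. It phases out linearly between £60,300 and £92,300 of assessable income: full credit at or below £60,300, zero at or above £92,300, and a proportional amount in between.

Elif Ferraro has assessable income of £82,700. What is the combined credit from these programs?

Adoption Credit: income exceeds £75,300 by £7,400, which is 8 full-or-partial £1,000 increments; reduction = 8 × £110 = £880, leaving £1,100.
Retirement Saver's Credit: 12% of the £35,400 excess over £47,300 is £4,248; credit = £7,525 − £4,248 = £3,277.
Low-Income Housing Credit: £82,700 is £22,400 into a £32,000 phase-out range, leaving 9,600/32,000 of the credit: £4,600 × 9,600/32,000 = £1,380.
Total: £1,100 + £3,277 + £1,380 = £5,757.

£5,757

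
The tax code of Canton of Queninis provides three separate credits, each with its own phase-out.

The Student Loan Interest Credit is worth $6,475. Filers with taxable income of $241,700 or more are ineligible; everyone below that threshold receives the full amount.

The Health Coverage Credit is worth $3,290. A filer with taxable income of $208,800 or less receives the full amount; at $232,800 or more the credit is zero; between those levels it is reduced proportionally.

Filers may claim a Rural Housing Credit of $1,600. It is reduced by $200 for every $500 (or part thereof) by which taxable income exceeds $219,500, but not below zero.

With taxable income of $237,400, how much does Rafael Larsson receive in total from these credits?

Student Loan Interest Credit: $237,400 is below the $241,700 cutoff, so the full $6,475 applies.
Health Coverage Credit: $237,400 is at or above $232,800, so the credit is $0.
Rural Housing Credit: income exceeds $219,500 by $17,900 → 36 increments × $200 = $7,200 ≥ base, so the credit is $0.
Total: $6,475 + $0 + $0 = $6,475.

$6,475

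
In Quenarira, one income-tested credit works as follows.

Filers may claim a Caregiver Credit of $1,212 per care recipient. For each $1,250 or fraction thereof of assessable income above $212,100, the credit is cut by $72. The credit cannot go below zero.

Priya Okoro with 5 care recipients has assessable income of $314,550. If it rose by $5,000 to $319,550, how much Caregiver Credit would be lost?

$156

At $314,550 — base = 5 × $1,212 = $6,060. income exceeds $212,100 by $102,450, which is 82 full-or-partial $1,250 increments; reduction = 82 × $72 = $5,904, leaving $156.
At $319,550 — base = 5 × $1,212 = $6,060. income exceeds $212,100 by $107,450 → 86 increments × $72 = $6,192 ≥ base, so the credit is $0.
Lost: $156 − $0 = $156.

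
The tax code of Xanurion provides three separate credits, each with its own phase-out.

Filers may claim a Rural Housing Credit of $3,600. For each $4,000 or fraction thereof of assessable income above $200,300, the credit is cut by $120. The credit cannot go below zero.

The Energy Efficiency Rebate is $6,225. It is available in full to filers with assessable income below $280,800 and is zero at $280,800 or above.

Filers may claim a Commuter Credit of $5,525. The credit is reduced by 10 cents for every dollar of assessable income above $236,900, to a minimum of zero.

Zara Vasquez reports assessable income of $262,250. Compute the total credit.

$10,895

Rural Housing Credit: income exceeds $200,300 by $61,950, which is 16 full-or-partial $4,000 increments; reduction = 16 × $120 = $1,920, leaving $1,680.
Energy Efficiency Rebate: $262,250 is below the $280,800 cutoff, so the full $6,225 applies.
Commuter Credit: 10% of the $25,350 excess over $236,900 is $2,535; credit = $5,525 − $2,535 = $2,990.
Total: $1,680 + $6,225 + $2,990 = $10,895.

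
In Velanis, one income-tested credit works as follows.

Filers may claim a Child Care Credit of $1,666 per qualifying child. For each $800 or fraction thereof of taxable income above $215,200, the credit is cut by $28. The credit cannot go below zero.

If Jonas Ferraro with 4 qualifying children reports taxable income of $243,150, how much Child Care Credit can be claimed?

Child Care Credit: base = 4 × $1,666 = $6,664. income exceeds $215,200 by $27,950, which is 35 full-or-partial $800 increments; reduction = 35 × $28 = $980, leaving $5,684.

$5,684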